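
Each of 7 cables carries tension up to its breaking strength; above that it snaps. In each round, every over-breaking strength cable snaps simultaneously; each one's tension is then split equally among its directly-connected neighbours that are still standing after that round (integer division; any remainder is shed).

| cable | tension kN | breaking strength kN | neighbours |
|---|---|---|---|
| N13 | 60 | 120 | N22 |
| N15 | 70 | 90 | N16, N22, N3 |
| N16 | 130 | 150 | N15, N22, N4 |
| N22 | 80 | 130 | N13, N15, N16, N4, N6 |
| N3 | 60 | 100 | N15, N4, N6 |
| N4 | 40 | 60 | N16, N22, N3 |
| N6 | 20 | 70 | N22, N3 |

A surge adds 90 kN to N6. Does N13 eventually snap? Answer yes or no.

no

Round 1 — N6 at 110 > 70. N6 snaps.
  N6 sheds 110 kN to N22, N3: 55 each.
    N22: 80+55 = 135 > 130
    N3: 60+55 = 115 > 100
Round 2 — N22, N3 snap.
  N22 sheds 135 kN to N13, N15, N16, N4: 33 each (3 lost).
    N13: 60+33 = 93 ≤ 120
    N15: 70+33 = 103 > 90
    N16: 130+33 = 163 > 150
    N4: 40+33 = 73 > 60
  N3 sheds 115 kN to N15, N4: 57 each (1 lost).
    N15: 103+57 = 160 > 90
    N4: 73+57 = 130 > 60
Round 3 — N15, N16, N4 snap.
  N15 sheds 160 kN: no online neighbours, lost.
  N16 sheds 163 kN: no online neighbours, lost.
  N4 sheds 130 kN: no online neighbours, lost.
No further breaks.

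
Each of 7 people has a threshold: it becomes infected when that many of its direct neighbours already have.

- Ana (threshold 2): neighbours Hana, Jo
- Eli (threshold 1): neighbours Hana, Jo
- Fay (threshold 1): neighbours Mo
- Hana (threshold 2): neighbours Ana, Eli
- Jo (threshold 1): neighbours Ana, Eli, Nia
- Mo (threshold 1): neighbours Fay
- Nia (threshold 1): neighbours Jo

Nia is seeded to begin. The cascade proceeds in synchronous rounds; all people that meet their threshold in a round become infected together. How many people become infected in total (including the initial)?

3

Round 1 — Nia becomes infected (initial).
Round 2 — checking thresholds:
  Jo: 1 of 3 neighbours ≥ 1, becomes infected.
Round 3 — checking thresholds:
  Ana: 1 of 2 neighbours < 2, not yet.
  Eli: 1 of 2 neighbours ≥ 1, becomes infected.
Round 4 — no new infections; cascade stops.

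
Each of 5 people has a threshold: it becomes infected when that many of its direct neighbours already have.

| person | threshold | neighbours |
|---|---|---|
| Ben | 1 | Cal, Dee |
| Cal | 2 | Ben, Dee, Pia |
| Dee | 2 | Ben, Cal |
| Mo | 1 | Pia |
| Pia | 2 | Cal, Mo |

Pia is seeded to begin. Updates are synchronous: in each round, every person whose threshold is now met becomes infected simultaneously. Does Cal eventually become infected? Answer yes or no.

no

Round 1 — Pia becomes infected (initial).
Round 2 — checking thresholds:
  Cal: 1 of 3 neighbours < 2, below threshold.
  Mo: 1 of 1 neighbours ≥ 1, becomes infected.
Round 3 — no new infections; cascade stops.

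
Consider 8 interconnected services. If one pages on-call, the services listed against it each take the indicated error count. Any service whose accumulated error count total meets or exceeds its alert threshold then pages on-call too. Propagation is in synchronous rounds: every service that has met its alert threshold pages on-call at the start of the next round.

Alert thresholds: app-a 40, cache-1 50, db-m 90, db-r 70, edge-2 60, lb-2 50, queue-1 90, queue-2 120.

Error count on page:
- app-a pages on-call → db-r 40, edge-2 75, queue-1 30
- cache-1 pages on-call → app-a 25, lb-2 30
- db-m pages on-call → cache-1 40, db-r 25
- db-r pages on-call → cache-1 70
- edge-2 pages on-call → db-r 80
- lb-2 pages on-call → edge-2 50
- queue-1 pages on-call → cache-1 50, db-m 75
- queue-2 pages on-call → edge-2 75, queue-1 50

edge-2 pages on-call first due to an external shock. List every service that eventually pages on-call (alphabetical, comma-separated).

Round 1 — edge-2 pages on-call (initial).
  db-r: +80 → 80 ≥ 70
Round 2 — db-r pages on-call.
  cache-1: +70 → 70 ≥ 50
Round 3 — cache-1 pages on-call.
  app-a: +25 → 25 < 40
  lb-2: +30 → 30 < 50
No further pages.

cache-1, db-r, edge-2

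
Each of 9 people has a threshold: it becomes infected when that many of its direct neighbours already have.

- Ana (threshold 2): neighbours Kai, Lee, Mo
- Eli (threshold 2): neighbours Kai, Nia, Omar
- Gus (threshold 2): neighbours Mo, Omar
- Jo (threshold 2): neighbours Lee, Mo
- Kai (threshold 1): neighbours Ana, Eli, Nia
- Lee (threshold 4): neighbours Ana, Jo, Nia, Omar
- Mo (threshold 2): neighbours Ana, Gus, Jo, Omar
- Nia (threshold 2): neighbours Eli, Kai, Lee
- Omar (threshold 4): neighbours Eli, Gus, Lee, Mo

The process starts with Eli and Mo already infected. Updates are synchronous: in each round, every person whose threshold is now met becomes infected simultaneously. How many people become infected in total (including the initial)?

5

Round 1 — Eli, Mo become infected (initial).
Round 2 — checking thresholds:
  Ana: 1 of 3 neighbours < 2, below threshold.
  Gus: 1 of 2 neighbours < 2, below threshold.
  Jo: 1 of 2 neighbours < 2, below threshold.
  Kai: 1 of 3 neighbours ≥ 1, becomes infected.
  Nia: 1 of 3 neighbours < 2, below threshold.
  Omar: 2 of 4 neighbours < 4, below threshold.
Round 3 — checking thresholds:
  Ana: 2 of 3 neighbours ≥ 2, becomes infected.
  Gus: 1 of 2 neighbours < 2, below threshold.
  Jo: 1 of 2 neighbours < 2, below threshold.
  Nia: 2 of 3 neighbours ≥ 2, becomes infected.
  Omar: 2 of 4 neighbours < 4, below threshold.
Round 4 — no new infections; cascade stops.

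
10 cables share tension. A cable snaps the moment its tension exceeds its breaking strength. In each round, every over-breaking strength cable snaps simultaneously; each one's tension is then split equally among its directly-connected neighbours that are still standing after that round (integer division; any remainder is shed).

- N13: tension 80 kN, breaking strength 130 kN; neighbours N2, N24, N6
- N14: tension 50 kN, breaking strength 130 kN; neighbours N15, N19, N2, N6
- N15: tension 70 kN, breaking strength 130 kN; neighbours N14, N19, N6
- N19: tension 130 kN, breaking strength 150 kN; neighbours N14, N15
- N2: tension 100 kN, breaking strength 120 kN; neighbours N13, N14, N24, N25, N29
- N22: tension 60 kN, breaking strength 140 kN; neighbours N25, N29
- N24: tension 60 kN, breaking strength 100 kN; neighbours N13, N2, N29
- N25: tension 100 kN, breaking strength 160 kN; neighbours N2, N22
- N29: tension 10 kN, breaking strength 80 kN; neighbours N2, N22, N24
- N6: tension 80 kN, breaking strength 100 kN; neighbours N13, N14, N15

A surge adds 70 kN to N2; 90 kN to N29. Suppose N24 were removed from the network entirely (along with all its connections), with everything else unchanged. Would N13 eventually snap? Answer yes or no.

With N24 removed:
Round 1 — N2 at 170 > 120; N29 at 100 > 80. N2, N29 snap.
  N2 sheds 170 kN to N13, N14, N25: 56 each (2 lost).
    N13: 80+56 = 136 > 130
    N14: 50+56 = 106 ≤ 130
    N25: 100+56 = 156 ≤ 160
  N29 sheds 100 kN to N22: 100 each.
    N22: 60+100 = 160 > 140
Round 2 — N13, N22 snap.
  N13 sheds 136 kN to N6: 136 each.
    N6: 80+136 = 216 > 100
  N22 sheds 160 kN to N25: 160 each.
    N25: 156+160 = 316 > 160
Round 3 — N25, N6 snap.
  N25 sheds 316 kN: no online neighbours, lost.
  N6 sheds 216 kN to N14, N15: 108 each.
    N14: 106+108 = 214 > 130
    N15: 70+108 = 178 > 130
Round 4 — N14, N15 snap.
  N14 sheds 214 kN to N19: 214 each.
    N19: 130+214 = 344 > 150
  N15 sheds 178 kN to N19: 178 each.
    N19: 344+178 = 522 > 150
Round 5 — N19 snaps.
  N19 sheds 522 kN: no online neighbours, lost.
No further breaks.

yes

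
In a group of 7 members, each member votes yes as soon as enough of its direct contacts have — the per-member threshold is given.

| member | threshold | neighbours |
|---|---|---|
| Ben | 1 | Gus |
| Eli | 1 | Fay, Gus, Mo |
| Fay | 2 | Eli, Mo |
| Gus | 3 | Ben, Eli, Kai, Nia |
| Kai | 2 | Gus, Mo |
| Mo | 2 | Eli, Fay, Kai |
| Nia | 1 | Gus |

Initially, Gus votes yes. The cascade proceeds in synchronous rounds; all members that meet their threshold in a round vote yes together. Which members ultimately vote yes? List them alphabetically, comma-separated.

Ben, Eli, Gus, Nia

Round 1 — Gus votes yes (initial).
Round 2 — checking thresholds:
  Ben: 1 of 1 neighbours ≥ 1, votes yes.
  Eli: 1 of 3 neighbours ≥ 1, votes yes.
  Kai: 1 of 2 neighbours < 2, not yet.
  Nia: 1 of 1 neighbours ≥ 1, votes yes.
Round 3 — no new yes votes; cascade stops.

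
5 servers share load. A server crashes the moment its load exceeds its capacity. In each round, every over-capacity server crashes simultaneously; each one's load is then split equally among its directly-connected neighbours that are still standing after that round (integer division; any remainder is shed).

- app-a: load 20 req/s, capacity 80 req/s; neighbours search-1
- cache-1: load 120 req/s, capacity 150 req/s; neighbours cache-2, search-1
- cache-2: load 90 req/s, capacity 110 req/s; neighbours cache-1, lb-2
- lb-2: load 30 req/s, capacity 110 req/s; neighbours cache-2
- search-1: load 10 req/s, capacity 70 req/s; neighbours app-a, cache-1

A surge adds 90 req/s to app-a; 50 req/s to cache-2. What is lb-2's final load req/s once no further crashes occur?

100

Round 1 — app-a at 110 > 80; cache-2 at 140 > 110. app-a, cache-2 crash.
  app-a sheds 110 req/s to search-1: 110 each.
    search-1: 10+110 = 120 > 70
  cache-2 sheds 140 req/s to cache-1, lb-2: 70 each.
    cache-1: 120+70 = 190 > 150
    lb-2: 30+70 = 100 ≤ 110
Round 2 — cache-1, search-1 crash.
  cache-1 sheds 190 req/s: no online neighbours, lost.
  search-1 sheds 120 req/s: no online neighbours, lost.
No further crashes.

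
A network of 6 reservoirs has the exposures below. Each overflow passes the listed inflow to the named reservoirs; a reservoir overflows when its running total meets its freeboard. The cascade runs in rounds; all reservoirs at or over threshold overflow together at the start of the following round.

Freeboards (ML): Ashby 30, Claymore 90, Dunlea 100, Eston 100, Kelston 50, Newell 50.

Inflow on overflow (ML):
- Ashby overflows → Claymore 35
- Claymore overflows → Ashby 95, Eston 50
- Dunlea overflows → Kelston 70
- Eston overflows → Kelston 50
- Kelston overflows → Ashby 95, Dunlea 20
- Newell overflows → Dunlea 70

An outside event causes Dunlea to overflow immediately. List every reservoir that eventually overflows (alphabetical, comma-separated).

Ashby, Dunlea, Kelston

Round 1 — Dunlea overflows (initial).
  Kelston: +70 → 70 ≥ 50
Round 2 — Kelston overflows.
  Ashby: +95 → 95 ≥ 30
Round 3 — Ashby overflows.
  Claymore: +35 → 35 < 90
No further overflows.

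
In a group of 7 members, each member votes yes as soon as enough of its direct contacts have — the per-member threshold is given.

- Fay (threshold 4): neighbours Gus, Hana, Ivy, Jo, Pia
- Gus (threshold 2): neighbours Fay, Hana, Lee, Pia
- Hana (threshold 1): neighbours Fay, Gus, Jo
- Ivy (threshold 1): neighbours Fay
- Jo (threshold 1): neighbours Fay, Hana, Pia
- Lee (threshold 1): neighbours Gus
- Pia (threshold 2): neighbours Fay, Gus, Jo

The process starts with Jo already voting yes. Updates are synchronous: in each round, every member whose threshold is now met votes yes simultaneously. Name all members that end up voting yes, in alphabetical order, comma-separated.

Round 1 — Jo votes yes (initial).
Round 2 — checking thresholds:
  Fay: 1 of 5 neighbours < 4, not yet.
  Hana: 1 of 3 neighbours ≥ 1, votes yes.
  Pia: 1 of 3 neighbours < 2, not yet.
Round 3 — no new yes votes; cascade stops.

Hana, Jo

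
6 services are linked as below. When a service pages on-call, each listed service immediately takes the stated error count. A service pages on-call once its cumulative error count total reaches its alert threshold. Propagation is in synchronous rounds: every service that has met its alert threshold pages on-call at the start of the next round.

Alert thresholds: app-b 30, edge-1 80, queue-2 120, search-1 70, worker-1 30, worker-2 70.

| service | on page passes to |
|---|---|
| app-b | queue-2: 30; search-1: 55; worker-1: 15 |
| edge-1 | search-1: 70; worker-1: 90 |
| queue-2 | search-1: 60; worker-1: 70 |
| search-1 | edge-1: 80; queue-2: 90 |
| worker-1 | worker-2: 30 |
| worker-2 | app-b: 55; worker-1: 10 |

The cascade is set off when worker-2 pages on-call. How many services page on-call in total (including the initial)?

Round 1 — worker-2 pages on-call (initial).
  app-b: +55 → 55 ≥ 30
  worker-1: +10 → 10 < 30
Round 2 — app-b pages on-call.
  queue-2: +30 → 30 < 120
  search-1: +55 → 55 < 70
  worker-1: +15 → 25 < 30
No further pages.

2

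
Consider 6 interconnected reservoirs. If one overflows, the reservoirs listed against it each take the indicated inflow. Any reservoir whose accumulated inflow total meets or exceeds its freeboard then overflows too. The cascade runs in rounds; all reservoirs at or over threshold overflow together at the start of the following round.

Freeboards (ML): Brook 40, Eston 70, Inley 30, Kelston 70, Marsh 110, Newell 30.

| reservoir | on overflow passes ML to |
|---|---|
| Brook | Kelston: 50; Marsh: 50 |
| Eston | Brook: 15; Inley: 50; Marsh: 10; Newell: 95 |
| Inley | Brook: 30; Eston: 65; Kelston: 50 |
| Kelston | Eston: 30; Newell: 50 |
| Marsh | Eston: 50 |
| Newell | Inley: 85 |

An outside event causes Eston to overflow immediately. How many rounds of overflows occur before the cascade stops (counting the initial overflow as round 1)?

Round 1 — Eston overflows (initial).
  Brook: +15 → 15 < 40
  Inley: +50 → 50 ≥ 30
  Marsh: +10 → 10 < 110
  Newell: +95 → 95 ≥ 30
Round 2 — Inley, Newell overflow.
  Brook: +30 → 45 ≥ 40
  Kelston: +50 → 50 < 70
Round 3 — Brook overflows.
  Kelston: +50 → 100 ≥ 70
  Marsh: +50 → 60 < 110
Round 4 — Kelston overflows.
No further overflows.

4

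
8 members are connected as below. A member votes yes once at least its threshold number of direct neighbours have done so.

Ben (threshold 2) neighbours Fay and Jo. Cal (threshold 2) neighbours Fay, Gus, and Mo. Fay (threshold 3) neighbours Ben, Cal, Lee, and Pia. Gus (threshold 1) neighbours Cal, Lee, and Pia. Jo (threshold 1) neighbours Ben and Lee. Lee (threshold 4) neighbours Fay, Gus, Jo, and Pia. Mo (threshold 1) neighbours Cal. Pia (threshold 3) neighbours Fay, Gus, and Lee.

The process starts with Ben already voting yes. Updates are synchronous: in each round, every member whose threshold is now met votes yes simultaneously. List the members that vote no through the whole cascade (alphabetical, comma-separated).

Cal, Fay, Gus, Lee, Mo, Pia

Round 1 — Ben votes yes (initial).
Round 2 — checking thresholds:
  Fay: 1 of 4 neighbours < 3, below threshold.
  Jo: 1 of 2 neighbours ≥ 1, votes yes.
Round 3 — no new yes votes; cascade stops.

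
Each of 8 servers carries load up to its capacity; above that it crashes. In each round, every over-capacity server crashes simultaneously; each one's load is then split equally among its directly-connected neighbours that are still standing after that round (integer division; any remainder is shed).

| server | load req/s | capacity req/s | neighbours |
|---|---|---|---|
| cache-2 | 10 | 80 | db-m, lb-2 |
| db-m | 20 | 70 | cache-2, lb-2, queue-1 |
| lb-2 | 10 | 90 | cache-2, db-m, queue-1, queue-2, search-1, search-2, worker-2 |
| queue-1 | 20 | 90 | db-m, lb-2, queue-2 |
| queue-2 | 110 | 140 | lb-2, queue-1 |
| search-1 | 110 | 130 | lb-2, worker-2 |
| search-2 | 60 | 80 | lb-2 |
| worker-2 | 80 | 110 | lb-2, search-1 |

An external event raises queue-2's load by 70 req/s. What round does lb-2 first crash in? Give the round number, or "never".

2

Round 1 — queue-2 at 180 > 140. queue-2 crashes.
  queue-2 sheds 180 req/s to lb-2, queue-1: 90 each.
    lb-2: 10+90 = 100 > 90
    queue-1: 20+90 = 110 > 90
Round 2 — lb-2, queue-1 crash.
  lb-2 sheds 100 req/s to cache-2, db-m, search-1, search-2, worker-2: 20 each.
    cache-2: 10+20 = 30 ≤ 80
    db-m: 20+20 = 40 ≤ 70
    search-1: 110+20 = 130 ≤ 130
    search-2: 60+20 = 80 ≤ 80
    worker-2: 80+20 = 100 ≤ 110
  queue-1 sheds 110 req/s to db-m: 110 each.
    db-m: 40+110 = 150 > 70
Round 3 — db-m crashes.
  db-m sheds 150 req/s to cache-2: 150 each.
    cache-2: 30+150 = 180 > 80
Round 4 — cache-2 crashes.
  cache-2 sheds 180 req/s: no online neighbours, lost.
No further crashes.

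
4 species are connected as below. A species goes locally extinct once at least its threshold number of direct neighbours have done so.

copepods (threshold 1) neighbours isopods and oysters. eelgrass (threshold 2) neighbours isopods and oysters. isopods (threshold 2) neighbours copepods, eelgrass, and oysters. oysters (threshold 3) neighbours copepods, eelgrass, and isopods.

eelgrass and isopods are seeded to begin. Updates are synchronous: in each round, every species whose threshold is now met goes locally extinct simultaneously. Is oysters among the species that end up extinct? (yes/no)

yes

Round 1 — eelgrass, isopods go locally extinct (initial).
Round 2 — checking thresholds:
  copepods: 1 of 2 neighbours ≥ 1, goes locally extinct.
  oysters: 2 of 3 neighbours < 3, not yet.
Round 3 — checking thresholds:
  oysters: 3 of 3 neighbours ≥ 3, goes locally extinct.
Round 4 — no new extinctions; cascade stops.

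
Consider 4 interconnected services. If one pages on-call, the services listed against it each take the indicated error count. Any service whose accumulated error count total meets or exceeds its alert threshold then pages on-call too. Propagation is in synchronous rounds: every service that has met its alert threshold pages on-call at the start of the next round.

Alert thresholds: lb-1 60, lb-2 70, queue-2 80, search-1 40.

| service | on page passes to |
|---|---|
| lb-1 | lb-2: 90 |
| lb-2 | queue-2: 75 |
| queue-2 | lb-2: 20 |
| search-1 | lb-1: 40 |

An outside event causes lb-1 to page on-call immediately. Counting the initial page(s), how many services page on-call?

2

Round 1 — lb-1 pages on-call (initial).
  lb-2: +90 → 90 ≥ 70
Round 2 — lb-2 pages on-call.
  queue-2: +75 → 75 < 80
No further pages.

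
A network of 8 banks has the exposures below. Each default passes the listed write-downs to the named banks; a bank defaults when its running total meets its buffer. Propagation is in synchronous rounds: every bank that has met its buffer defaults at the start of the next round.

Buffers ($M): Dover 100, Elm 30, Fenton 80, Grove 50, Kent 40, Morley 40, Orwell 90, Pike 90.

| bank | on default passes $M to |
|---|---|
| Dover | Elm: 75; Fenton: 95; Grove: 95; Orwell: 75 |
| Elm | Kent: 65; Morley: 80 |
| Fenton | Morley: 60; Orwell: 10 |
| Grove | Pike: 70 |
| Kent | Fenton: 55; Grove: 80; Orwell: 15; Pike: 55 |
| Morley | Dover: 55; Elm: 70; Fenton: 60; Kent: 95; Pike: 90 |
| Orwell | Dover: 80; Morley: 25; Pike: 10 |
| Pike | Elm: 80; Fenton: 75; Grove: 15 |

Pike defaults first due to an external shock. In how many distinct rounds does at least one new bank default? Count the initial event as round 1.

4

Round 1 — Pike defaults (initial).
  Elm: +80 → 80 ≥ 30
  Fenton: +75 → 75 < 80
  Grove: +15 → 15 < 50
Round 2 — Elm defaults.
  Kent: +65 → 65 ≥ 40
  Morley: +80 → 80 ≥ 40
Round 3 — Kent, Morley default.
  Dover: +55 → 55 < 100
  Fenton: +55+60 → 190 ≥ 80
  Grove: +80 → 95 ≥ 50
  Orwell: +15 → 15 < 90
Round 4 — Fenton, Grove default.
  Orwell: +10 → 25 < 90
No further defaults.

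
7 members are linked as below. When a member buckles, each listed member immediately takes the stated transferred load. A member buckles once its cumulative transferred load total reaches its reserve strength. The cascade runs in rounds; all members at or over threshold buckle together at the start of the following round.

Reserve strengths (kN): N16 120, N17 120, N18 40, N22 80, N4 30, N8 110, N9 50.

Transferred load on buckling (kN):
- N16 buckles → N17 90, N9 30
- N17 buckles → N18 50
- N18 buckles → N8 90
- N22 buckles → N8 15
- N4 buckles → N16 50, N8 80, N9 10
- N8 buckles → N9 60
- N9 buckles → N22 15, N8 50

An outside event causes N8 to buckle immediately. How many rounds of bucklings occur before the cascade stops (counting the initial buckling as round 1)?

2

Round 1 — N8 buckles (initial).
  N9: +60 → 60 ≥ 50
Round 2 — N9 buckles.
  N22: +15 → 15 < 80
No further bucklings.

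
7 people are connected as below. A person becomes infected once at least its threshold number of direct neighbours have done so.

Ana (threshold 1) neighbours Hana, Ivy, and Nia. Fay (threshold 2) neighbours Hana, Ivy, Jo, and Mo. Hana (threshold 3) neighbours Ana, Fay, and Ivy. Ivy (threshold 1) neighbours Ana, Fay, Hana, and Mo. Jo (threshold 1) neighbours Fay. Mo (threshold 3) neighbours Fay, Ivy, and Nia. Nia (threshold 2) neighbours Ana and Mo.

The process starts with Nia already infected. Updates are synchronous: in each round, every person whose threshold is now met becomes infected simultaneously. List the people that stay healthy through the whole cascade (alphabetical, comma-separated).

Fay, Hana, Jo, Mo

Round 1 — Nia becomes infected (initial).
Round 2 — checking thresholds:
  Ana: 1 of 3 neighbours ≥ 1, becomes infected.
  Mo: 1 of 3 neighbours < 3, below threshold.
Round 3 — checking thresholds:
  Hana: 1 of 3 neighbours < 3, below threshold.
  Ivy: 1 of 4 neighbours ≥ 1, becomes infected.
  Mo: 1 of 3 neighbours < 3, below threshold.
Round 4 — no new infections; cascade stops.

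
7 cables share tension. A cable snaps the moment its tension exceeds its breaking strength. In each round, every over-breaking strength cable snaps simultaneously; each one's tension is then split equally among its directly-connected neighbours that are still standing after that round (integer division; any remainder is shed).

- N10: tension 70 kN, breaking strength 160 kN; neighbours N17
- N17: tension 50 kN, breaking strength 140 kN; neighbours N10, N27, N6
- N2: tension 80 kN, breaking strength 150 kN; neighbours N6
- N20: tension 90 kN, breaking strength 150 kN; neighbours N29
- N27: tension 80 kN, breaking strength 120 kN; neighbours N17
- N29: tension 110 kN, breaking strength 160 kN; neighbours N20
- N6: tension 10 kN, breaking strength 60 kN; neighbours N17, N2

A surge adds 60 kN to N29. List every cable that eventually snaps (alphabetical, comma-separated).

Round 1 — N29 at 170 > 160. N29 snaps.
  N29 sheds 170 kN to N20: 170 each.
    N20: 90+170 = 260 > 150
Round 2 — N20 snaps.
  N20 sheds 260 kN: no online neighbours, lost.
No further breaks.

N20, N29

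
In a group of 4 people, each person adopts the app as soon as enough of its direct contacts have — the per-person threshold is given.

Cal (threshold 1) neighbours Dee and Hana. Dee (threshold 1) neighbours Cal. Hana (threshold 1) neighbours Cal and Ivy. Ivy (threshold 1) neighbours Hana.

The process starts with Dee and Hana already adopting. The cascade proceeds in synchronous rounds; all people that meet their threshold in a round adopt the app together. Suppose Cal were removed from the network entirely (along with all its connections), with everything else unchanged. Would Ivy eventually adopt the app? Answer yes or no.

yes

With Cal removed:
Round 1 — Dee, Hana adopt the app (initial).
Round 2 — checking thresholds:
  Ivy: 1 of 1 neighbours ≥ 1, adopts the app.
Round 3 — no new adoptions; cascade stops.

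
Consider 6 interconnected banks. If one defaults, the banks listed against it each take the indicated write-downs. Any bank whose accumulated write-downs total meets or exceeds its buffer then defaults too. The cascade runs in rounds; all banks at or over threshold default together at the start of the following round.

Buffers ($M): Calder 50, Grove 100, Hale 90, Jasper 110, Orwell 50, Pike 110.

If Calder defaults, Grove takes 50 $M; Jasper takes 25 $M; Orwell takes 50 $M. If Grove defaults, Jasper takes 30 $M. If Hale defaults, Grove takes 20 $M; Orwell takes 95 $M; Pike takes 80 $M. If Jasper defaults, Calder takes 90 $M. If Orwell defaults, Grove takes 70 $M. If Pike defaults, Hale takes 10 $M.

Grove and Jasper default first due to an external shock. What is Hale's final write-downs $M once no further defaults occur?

Round 1 — Grove, Jasper default (initial).
  Calder: +90 → 90 ≥ 50
Round 2 — Calder defaults.
  Orwell: +50 → 50 ≥ 50
Round 3 — Orwell defaults.
No further defaults.

0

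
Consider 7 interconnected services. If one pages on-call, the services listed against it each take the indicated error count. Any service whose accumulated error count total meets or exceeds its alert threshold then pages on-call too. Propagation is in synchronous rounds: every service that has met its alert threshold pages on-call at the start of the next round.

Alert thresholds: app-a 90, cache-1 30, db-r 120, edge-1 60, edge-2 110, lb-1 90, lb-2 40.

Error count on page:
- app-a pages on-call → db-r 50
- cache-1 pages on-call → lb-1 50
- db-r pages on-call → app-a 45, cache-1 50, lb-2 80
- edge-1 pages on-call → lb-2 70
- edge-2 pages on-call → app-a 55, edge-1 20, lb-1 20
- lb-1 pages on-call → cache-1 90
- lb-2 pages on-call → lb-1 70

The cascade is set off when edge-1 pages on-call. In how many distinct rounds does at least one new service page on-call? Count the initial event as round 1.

2

Round 1 — edge-1 pages on-call (initial).
  lb-2: +70 → 70 ≥ 40
Round 2 — lb-2 pages on-call.
  lb-1: +70 → 70 < 90
No further pages.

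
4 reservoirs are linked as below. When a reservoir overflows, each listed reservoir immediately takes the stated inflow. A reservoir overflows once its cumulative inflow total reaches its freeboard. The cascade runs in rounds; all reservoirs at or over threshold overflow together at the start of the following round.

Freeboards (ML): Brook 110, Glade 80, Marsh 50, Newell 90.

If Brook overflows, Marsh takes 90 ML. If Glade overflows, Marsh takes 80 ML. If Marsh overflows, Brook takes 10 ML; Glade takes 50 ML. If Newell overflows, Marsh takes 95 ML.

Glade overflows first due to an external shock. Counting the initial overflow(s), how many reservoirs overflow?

Round 1 — Glade overflows (initial).
  Marsh: +80 → 80 ≥ 50
Round 2 — Marsh overflows.
  Brook: +10 → 10 < 110
No further overflows.

2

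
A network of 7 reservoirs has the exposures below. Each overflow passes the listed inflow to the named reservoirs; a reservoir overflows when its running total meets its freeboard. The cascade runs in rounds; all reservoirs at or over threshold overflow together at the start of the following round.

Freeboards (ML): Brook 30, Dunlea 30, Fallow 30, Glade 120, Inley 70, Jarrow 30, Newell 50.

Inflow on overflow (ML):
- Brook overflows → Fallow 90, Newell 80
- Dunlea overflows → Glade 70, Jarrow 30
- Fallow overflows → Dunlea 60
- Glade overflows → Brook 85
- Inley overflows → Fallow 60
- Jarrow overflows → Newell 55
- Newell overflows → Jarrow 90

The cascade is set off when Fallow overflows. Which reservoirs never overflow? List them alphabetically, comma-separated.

Brook, Glade, Inley

Round 1 — Fallow overflows (initial).
  Dunlea: +60 → 60 ≥ 30
Round 2 — Dunlea overflows.
  Glade: +70 → 70 < 120
  Jarrow: +30 → 30 ≥ 30
Round 3 — Jarrow overflows.
  Newell: +55 → 55 ≥ 50
Round 4 — Newell overflows.
No further overflows.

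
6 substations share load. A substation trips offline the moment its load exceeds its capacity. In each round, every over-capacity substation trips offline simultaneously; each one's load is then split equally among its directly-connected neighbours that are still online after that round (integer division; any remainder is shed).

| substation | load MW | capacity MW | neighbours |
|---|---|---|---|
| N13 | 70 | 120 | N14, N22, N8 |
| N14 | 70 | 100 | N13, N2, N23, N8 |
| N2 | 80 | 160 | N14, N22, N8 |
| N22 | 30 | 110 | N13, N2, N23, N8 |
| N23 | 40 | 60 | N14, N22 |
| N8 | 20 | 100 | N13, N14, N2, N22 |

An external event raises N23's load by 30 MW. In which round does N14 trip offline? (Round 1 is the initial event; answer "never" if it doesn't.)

2

Round 1 — N23 at 70 > 60. N23 trips offline.
  N23 sheds 70 MW to N14, N22: 35 each.
    N14: 70+35 = 105 > 100
    N22: 30+35 = 65 ≤ 110
Round 2 — N14 trips offline.
  N14 sheds 105 MW to N13, N2, N8: 35 each.
    N13: 70+35 = 105 ≤ 120
    N2: 80+35 = 115 ≤ 160
    N8: 20+35 = 55 ≤ 100
No further trips.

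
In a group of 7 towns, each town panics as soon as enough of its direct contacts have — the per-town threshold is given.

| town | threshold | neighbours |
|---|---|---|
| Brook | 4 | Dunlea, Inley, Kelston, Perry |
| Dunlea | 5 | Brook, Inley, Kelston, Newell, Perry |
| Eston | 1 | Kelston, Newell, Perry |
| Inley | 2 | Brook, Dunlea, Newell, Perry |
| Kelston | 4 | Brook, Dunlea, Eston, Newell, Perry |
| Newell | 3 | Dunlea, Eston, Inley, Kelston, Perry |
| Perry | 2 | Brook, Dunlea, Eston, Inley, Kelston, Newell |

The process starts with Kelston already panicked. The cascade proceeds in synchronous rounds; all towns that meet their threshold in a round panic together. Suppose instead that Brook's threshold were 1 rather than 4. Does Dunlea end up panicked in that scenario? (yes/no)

With Brook's threshold at 1:
Round 1 — Kelston panics (initial).
Round 2 — checking thresholds:
  Brook: 1 of 4 neighbours ≥ 1, panics.
  Dunlea: 1 of 5 neighbours < 5, not yet.
  Eston: 1 of 3 neighbours ≥ 1, panics.
  Newell: 1 of 5 neighbours < 3, not yet.
  Perry: 1 of 6 neighbours < 2, not yet.
Round 3 — checking thresholds:
  Dunlea: 2 of 5 neighbours < 5, not yet.
  Inley: 1 of 4 neighbours < 2, not yet.
  Newell: 2 of 5 neighbours < 3, not yet.
  Perry: 3 of 6 neighbours ≥ 2, panics.
Round 4 — checking thresholds:
  Dunlea: 3 of 5 neighbours < 5, not yet.
  Inley: 2 of 4 neighbours ≥ 2, panics.
  Newell: 3 of 5 neighbours ≥ 3, panics.
Round 5 — checking thresholds:
  Dunlea: 5 of 5 neighbours ≥ 5, panics.
Round 6 — no new panics; cascade stops.

yes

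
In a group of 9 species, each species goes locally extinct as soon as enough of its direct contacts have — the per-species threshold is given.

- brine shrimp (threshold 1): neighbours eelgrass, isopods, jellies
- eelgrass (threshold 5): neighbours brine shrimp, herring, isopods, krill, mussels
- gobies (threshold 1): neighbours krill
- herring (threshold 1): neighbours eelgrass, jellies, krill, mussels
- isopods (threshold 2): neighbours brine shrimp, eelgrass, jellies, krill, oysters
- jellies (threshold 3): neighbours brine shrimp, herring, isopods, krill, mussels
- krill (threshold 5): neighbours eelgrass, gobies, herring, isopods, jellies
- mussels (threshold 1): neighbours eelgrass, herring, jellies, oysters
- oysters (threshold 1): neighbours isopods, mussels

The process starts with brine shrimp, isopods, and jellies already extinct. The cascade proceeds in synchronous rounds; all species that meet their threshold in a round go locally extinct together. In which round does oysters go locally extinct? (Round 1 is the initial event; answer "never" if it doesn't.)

Round 1 — brine shrimp, isopods, jellies go locally extinct (initial).
Round 2 — checking thresholds:
  eelgrass: 2 of 5 neighbours < 5, not yet.
  herring: 1 of 4 neighbours ≥ 1, goes locally extinct.
  krill: 2 of 5 neighbours < 5, not yet.
  mussels: 1 of 4 neighbours ≥ 1, goes locally extinct.
  oysters: 1 of 2 neighbours ≥ 1, goes locally extinct.
Round 3 — no new extinctions; cascade stops.

2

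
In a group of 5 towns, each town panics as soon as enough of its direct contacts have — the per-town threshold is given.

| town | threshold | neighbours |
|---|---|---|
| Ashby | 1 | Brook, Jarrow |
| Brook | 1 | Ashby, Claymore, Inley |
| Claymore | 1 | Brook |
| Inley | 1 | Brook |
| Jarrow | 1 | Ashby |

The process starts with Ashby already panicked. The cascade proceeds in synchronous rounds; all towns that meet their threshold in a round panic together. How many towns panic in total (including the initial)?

Round 1 — Ashby panics (initial).
Round 2 — checking thresholds:
  Brook: 1 of 3 neighbours ≥ 1, panics.
  Jarrow: 1 of 1 neighbours ≥ 1, panics.
Round 3 — checking thresholds:
  Claymore: 1 of 1 neighbours ≥ 1, panics.
  Inley: 1 of 1 neighbours ≥ 1, panics.
Round 4 — no new panics; cascade stops.

5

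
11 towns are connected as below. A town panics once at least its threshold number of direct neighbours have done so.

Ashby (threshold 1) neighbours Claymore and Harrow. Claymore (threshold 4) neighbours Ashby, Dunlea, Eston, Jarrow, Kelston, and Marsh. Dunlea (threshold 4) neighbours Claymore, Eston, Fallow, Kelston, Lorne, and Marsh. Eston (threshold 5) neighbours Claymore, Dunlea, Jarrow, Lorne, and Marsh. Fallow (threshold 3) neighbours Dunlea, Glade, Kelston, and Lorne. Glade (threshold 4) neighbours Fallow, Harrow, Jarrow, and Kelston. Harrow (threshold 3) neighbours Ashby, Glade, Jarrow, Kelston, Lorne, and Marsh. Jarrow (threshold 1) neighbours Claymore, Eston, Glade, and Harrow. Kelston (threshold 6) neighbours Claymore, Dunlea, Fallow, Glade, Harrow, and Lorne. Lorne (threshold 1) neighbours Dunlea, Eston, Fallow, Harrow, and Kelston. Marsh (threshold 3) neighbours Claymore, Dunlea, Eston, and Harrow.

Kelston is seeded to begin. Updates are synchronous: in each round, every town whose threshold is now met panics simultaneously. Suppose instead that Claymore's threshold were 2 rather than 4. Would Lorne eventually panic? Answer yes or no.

With Claymore's threshold at 2:
Round 1 — Kelston panics (initial).
Round 2 — checking thresholds:
  Claymore: 1 of 6 neighbours < 2, holds.
  Dunlea: 1 of 6 neighbours < 4, holds.
  Fallow: 1 of 4 neighbours < 3, holds.
  Glade: 1 of 4 neighbours < 4, holds.
  Harrow: 1 of 6 neighbours < 3, holds.
  Lorne: 1 of 5 neighbours ≥ 1, panics.
Round 3 — no new panics; cascade stops.

yes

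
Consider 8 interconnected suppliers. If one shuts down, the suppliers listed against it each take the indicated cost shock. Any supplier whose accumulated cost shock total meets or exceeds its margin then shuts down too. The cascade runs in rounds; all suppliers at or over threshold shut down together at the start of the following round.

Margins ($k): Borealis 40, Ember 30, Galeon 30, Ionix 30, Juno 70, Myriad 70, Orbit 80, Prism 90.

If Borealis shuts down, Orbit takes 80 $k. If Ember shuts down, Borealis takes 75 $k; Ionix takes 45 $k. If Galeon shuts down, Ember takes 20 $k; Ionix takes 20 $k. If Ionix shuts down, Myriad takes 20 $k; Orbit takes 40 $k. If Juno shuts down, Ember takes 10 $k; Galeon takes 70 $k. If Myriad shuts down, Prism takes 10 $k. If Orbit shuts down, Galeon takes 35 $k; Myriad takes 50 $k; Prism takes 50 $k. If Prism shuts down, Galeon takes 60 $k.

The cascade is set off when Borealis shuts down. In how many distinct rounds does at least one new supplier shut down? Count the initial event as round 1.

Round 1 — Borealis shuts down (initial).
  Orbit: +80 → 80 ≥ 80
Round 2 — Orbit shuts down.
  Galeon: +35 → 35 ≥ 30
  Myriad: +50 → 50 < 70
  Prism: +50 → 50 < 90
Round 3 — Galeon shuts down.
  Ember: +20 → 20 < 30
  Ionix: +20 → 20 < 30
No further shutdowns.

3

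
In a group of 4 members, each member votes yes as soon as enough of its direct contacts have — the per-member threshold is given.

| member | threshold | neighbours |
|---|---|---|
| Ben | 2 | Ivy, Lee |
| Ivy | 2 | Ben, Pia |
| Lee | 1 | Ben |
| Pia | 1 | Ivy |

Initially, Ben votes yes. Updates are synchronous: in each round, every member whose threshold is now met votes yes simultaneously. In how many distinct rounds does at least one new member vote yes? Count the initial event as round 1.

2

Round 1 — Ben votes yes (initial).
Round 2 — checking thresholds:
  Ivy: 1 of 2 neighbours < 2, not yet.
  Lee: 1 of 1 neighbours ≥ 1, votes yes.
Round 3 — no new yes votes; cascade stops.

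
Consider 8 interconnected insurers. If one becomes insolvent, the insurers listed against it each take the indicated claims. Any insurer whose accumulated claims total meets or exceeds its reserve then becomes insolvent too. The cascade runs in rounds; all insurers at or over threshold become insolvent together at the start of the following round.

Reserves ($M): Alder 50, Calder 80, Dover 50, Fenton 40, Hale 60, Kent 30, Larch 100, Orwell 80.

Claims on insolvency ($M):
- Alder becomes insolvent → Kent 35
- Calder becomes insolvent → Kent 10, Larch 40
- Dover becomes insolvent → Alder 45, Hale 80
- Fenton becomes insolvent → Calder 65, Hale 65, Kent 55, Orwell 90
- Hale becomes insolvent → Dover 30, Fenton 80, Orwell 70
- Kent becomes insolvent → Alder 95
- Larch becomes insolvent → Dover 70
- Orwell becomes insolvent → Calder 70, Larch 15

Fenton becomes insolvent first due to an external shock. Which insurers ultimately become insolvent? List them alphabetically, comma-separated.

Alder, Calder, Fenton, Hale, Kent, Orwell

Round 1 — Fenton becomes insolvent (initial).
  Calder: +65 → 65 < 80
  Hale: +65 → 65 ≥ 60
  Kent: +55 → 55 ≥ 30
  Orwell: +90 → 90 ≥ 80
Round 2 — Hale, Kent, Orwell become insolvent.
  Alder: +95 → 95 ≥ 50
  Calder: +70 → 135 ≥ 80
  Dover: +30 → 30 < 50
  Larch: +15 → 15 < 100
Round 3 — Alder, Calder become insolvent.
  Larch: +40 → 55 < 100
No further insolvencies.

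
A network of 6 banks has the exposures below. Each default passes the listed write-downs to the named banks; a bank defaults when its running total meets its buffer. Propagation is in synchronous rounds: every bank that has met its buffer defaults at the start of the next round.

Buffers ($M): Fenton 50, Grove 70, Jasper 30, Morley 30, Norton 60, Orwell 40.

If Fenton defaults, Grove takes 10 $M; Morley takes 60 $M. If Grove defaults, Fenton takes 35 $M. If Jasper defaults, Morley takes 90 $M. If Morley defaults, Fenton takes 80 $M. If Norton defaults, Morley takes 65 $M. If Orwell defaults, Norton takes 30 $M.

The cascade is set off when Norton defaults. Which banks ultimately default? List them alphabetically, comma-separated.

Round 1 — Norton defaults (initial).
  Morley: +65 → 65 ≥ 30
Round 2 — Morley defaults.
  Fenton: +80 → 80 ≥ 50
Round 3 — Fenton defaults.
  Grove: +10 → 10 < 70
No further defaults.

Fenton, Morley, Norton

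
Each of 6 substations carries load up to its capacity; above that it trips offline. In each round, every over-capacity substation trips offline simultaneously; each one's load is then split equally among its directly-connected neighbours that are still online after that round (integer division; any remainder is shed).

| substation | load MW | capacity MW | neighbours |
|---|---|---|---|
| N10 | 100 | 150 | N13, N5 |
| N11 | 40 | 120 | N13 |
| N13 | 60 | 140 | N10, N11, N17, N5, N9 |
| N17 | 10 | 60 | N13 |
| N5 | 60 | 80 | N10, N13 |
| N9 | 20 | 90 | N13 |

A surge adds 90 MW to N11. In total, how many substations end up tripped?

4

Round 1 — N11 at 130 > 120. N11 trips offline.
  N11 sheds 130 MW to N13: 130 each.
    N13: 60+130 = 190 > 140
Round 2 — N13 trips offline.
  N13 sheds 190 MW to N10, N17, N5, N9: 47 each (2 lost).
    N10: 100+47 = 147 ≤ 150
    N17: 10+47 = 57 ≤ 60
    N5: 60+47 = 107 > 80
    N9: 20+47 = 67 ≤ 90
Round 3 — N5 trips offline.
  N5 sheds 107 MW to N10: 107 each.
    N10: 147+107 = 254 > 150
Round 4 — N10 trips offline.
  N10 sheds 254 MW: no online neighbours, lost.
No further trips.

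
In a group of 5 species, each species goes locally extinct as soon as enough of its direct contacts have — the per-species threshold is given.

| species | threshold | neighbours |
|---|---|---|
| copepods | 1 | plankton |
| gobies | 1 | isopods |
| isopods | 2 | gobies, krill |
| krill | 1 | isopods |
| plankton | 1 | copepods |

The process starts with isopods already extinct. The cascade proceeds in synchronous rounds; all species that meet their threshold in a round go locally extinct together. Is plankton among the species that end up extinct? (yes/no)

no

Round 1 — isopods goes locally extinct (initial).
Round 2 — checking thresholds:
  gobies: 1 of 1 neighbours ≥ 1, goes locally extinct.
  krill: 1 of 1 neighbours ≥ 1, goes locally extinct.
Round 3 — no new extinctions; cascade stops.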